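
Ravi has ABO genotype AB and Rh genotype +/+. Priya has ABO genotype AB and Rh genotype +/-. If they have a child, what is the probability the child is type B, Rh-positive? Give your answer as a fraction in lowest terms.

1/4

ABO cross AB × AB → offspring phenotypes: 1/4 A, 1/4 B, 1/2 AB.
Rh cross +/+ × +/- → 1 Rh+.
Independent loci: P(type B, Rh-positive) = 1/4 × 1 = 1/4.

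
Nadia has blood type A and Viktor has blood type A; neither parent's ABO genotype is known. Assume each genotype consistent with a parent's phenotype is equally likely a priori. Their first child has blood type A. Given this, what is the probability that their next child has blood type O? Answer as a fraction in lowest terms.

1/20

Possible genotypes: Nadia ∈ {AA, AO}; Viktor ∈ {AA, AO}.
Weight each parental genotype pair by prior × P(type-A child):
  AA × AA: posterior weight 4/15; P(next child type O) = 0.
  AA × AO: posterior weight 4/15; P(next child type O) = 0.
  AO × AA: posterior weight 4/15; P(next child type O) = 0.
  AO × AO: posterior weight 1/5; P(next child type O) = 1/4.
Weighted sum = 1/20.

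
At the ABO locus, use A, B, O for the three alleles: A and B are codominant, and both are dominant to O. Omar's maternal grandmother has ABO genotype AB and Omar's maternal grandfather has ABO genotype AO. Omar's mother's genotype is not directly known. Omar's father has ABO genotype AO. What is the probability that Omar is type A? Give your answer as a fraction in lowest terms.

Omar's mother's ABO genotype from AB × AO: 1/4 AA, 1/4 AB, 1/4 AO, 1/4 BO.
Crossing each possibility with the father AO and summing P(type A): 1/4·1 + 1/4·1/2 + 1/4·3/4 + 1/4·1/4 = 5/8.

5/8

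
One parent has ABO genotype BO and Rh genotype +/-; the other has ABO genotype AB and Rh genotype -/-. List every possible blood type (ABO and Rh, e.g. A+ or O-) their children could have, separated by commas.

Gametes from BO × AB give offspring ABO genotypes AB, AO, BB, BO, i.e. phenotypes A, B, AB.
Rh cross +/- × -/- → phenotypes Rh+, Rh-.
Combining independently: A+, A-, B+, B-, AB+, AB-.

A+, A-, B+, B-, AB+, AB-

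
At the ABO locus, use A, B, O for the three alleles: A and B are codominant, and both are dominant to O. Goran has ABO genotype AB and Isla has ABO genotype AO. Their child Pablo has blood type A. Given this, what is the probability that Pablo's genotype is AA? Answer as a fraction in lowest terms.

Cross AB × AO → 1/4 AA, 1/4 AB, 1/4 AO, 1/4 BO.
Type-A genotypes among offspring: AA (1/4), AO (1/4); total 1/2.
P(AA | type A) = (1/4) / (1/2) = 1/2.

1/2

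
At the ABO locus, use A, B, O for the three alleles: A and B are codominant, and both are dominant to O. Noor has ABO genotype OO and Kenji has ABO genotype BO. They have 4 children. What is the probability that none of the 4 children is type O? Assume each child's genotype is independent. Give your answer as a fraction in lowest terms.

ABO cross OO × BO → 1/2 O, 1/2 B.
So P(type O) = 1/2 per child.
P(not type O) = 1/2 for one child; (1/2)^4 = 1/16.

1/16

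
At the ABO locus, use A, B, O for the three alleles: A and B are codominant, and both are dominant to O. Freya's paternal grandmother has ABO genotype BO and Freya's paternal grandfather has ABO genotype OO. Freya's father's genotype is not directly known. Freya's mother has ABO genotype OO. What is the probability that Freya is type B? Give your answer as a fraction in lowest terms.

Freya's father's ABO genotype from BO × OO: 1/2 BO, 1/2 OO.
Crossing each possibility with the mother OO and summing P(type B): 1/2·1/2 + 1/2·0 = 1/4.

1/4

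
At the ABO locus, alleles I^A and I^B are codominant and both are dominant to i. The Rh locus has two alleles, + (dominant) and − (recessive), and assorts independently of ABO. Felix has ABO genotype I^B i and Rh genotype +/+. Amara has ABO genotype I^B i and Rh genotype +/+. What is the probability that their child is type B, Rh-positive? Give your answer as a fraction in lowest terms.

3/4

ABO cross I^B i × I^B i → offspring phenotypes: 1/4 O, 3/4 B.
Rh cross +/+ × +/+ → 1 Rh+.
Independent loci: P(type B, Rh-positive) = 3/4 × 1 = 3/4.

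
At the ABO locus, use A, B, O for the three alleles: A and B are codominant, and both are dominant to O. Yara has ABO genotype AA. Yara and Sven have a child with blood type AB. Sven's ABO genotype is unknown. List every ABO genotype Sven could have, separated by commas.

AB, BB, BO

For each candidate genotype of Sven, check whether crossing it with AA can produce every observed child phenotype.
  AA → possible child types {A} ✗
  AB → possible child types {A, AB} ✓
  AO → possible child types {A} ✗
  BB → possible child types {AB} ✓
  BO → possible child types {A, AB} ✓
  OO → possible child types {A} ✗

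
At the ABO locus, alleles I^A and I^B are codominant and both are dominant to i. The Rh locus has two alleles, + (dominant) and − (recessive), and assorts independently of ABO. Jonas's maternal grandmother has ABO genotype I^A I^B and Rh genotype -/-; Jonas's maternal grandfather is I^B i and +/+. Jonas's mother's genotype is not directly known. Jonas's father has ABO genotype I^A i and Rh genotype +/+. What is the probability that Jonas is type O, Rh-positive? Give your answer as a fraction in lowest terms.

Jonas's mother's ABO genotype from I^A I^B × I^B i: 1/4 I^A I^B, 1/4 I^A i, 1/4 I^B I^B, 1/4 I^B i.
Crossing each possibility with the father I^A i and summing P(type O): 1/4·0 + 1/4·1/4 + 1/4·0 + 1/4·1/4 = 1/8.
Similarly for Rh via the mother's Rh distribution: P(Rh+) = 1.
Independent loci: 1/8 × 1 = 1/8.

1/8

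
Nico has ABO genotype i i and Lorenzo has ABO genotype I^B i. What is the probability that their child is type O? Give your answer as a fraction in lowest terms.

1/2

ABO cross i i × I^B i → offspring phenotypes: 1/2 O, 1/2 B.
So P(type O) = 1/2.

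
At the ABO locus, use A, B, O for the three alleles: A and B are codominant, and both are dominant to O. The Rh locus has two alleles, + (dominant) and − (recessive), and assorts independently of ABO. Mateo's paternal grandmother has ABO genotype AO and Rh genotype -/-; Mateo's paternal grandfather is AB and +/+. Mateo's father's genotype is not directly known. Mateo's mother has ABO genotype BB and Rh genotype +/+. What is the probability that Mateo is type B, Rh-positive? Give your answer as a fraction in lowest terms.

Mateo's father's ABO genotype from AO × AB: 1/4 AA, 1/4 AB, 1/4 AO, 1/4 BO.
Crossing each possibility with the mother BB and summing P(type B): 1/4·0 + 1/4·1/2 + 1/4·1/2 + 1/4·1 = 1/2.
Similarly for Rh via the father's Rh distribution: P(Rh+) = 1.
Independent loci: 1/2 × 1 = 1/2.

1/2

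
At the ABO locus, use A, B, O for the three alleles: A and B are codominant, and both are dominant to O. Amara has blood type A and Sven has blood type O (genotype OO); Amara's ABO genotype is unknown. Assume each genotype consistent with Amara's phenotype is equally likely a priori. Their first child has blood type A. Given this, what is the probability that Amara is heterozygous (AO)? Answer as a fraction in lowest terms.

Possible genotypes: Amara ∈ {AA, AO}; Sven ∈ {OO}.
Weight each parental genotype pair by prior × P(type-A child):
  AA × OO: posterior weight 2/3.
  AO × OO: posterior weight 1/3.
Sum the posterior weight over pairs where Amara is AO: 1/3.

1/3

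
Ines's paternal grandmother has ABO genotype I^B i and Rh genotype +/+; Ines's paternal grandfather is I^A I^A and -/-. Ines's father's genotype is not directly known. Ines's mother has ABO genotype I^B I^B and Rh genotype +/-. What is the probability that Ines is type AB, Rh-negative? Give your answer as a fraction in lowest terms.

1/8

Ines's father's ABO genotype from I^B i × I^A I^A: 1/2 I^A I^B, 1/2 I^A i.
Crossing each possibility with the mother I^B I^B and summing P(type AB): 1/2·1/2 + 1/2·1/2 = 1/2.
Similarly for Rh via the father's Rh distribution: P(Rh-) = 1/4.
Independent loci: 1/2 × 1/4 = 1/8.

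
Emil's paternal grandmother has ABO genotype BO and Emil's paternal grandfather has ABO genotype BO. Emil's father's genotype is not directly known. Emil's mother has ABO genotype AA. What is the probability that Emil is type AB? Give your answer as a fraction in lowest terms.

1/2

Emil's father's ABO genotype from BO × BO: 1/4 BB, 1/2 BO, 1/4 OO.
Crossing each possibility with the mother AA and summing P(type AB): 1/4·1 + 1/2·1/2 + 1/4·0 = 1/2.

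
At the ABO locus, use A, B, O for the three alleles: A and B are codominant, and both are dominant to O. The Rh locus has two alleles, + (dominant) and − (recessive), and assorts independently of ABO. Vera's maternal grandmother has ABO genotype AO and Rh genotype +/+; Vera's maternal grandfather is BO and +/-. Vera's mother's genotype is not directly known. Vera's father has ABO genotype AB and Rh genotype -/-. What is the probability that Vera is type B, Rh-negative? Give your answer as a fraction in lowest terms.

Vera's mother's ABO genotype from AO × BO: 1/4 AB, 1/4 AO, 1/4 BO, 1/4 OO.
Crossing each possibility with the father AB and summing P(type B): 1/4·1/4 + 1/4·1/4 + 1/4·1/2 + 1/4·1/2 = 3/8.
Similarly for Rh via the mother's Rh distribution: P(Rh-) = 1/4.
Independent loci: 3/8 × 1/4 = 3/32.

3/32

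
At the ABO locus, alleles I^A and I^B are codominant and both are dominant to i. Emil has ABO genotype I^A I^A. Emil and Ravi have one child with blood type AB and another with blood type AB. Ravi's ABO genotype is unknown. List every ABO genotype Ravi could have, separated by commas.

For each candidate genotype of Ravi, check whether crossing it with I^A I^A can produce every observed child phenotype.
  I^A I^A → possible child types {A} ✗
  I^A I^B → possible child types {A, AB} ✓
  I^A i → possible child types {A} ✗
  I^B I^B → possible child types {AB} ✓
  I^B i → possible child types {A, AB} ✓
  i i → possible child types {A} ✗

I^A I^B, I^B I^B, I^B i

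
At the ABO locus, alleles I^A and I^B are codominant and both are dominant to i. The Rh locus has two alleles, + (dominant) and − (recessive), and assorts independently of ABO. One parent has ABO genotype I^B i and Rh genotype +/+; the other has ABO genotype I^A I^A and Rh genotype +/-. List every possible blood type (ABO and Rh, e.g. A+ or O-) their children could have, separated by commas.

A+, AB+

Gametes from I^B i × I^A I^A give offspring ABO genotypes I^A I^B, I^A i, i.e. phenotypes A, AB.
Rh cross +/+ × +/- → phenotypes Rh+.
Combining independently: A+, AB+.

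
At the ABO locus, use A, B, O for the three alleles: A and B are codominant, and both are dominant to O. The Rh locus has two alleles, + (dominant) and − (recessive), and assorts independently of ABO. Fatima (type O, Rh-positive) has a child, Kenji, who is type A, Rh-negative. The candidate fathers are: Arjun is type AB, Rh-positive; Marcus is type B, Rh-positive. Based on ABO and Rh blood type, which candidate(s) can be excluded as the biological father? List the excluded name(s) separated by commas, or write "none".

A candidate is excluded only if no genotype consistent with his phenotype could produce a type A, Rh-negative child with a type O, Rh-positive mother.
Marcus (type B, Rh+): no genotype consistent with that phenotype can produce a type-A Rh- child with a type-O mother.

Marcus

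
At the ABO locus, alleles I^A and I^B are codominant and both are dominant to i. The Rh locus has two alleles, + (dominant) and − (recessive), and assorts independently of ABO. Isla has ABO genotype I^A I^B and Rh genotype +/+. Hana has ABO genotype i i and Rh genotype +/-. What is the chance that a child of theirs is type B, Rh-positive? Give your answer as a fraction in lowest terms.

ABO cross I^A I^B × i i → offspring phenotypes: 1/2 A, 1/2 B.
Rh cross +/+ × +/- → 1 Rh+.
Independent loci: P(type B, Rh-positive) = 1/2 × 1 = 1/2.

1/2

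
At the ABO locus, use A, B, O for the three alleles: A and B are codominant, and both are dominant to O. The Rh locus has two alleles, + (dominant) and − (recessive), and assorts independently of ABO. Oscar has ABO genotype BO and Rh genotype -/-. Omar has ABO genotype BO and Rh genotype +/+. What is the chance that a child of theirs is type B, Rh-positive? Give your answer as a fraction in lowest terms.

3/4

ABO cross BO × BO → offspring phenotypes: 1/4 O, 3/4 B.
Rh cross -/- × +/+ → 1 Rh+.
Independent loci: P(type B, Rh-positive) = 3/4 × 1 = 3/4.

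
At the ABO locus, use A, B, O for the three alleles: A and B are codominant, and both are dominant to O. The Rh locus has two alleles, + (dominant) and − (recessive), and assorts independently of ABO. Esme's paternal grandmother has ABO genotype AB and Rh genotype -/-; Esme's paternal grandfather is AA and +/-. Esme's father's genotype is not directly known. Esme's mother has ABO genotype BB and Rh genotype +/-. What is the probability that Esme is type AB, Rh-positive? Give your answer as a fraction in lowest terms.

Esme's father's ABO genotype from AB × AA: 1/2 AA, 1/2 AB.
Crossing each possibility with the mother BB and summing P(type AB): 1/2·1 + 1/2·1/2 = 3/4.
Similarly for Rh via the father's Rh distribution: P(Rh+) = 5/8.
Independent loci: 3/4 × 5/8 = 15/32.

15/32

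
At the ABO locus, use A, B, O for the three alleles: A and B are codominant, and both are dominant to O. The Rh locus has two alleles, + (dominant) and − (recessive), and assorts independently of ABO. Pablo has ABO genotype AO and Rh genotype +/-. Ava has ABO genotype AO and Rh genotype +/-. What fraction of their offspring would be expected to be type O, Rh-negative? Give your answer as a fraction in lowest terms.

ABO cross AO × AO → offspring phenotypes: 1/4 O, 3/4 A.
Rh cross +/- × +/- → 3/4 Rh+, 1/4 Rh-.
Independent loci: P(type O, Rh-negative) = 1/4 × 1/4 = 1/16.

1/16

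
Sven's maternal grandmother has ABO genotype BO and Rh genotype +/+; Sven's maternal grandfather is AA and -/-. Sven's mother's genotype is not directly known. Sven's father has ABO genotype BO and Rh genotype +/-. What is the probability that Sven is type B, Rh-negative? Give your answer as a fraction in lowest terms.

3/32

Sven's mother's ABO genotype from BO × AA: 1/2 AB, 1/2 AO.
Crossing each possibility with the father BO and summing P(type B): 1/2·1/2 + 1/2·1/4 = 3/8.
Similarly for Rh via the mother's Rh distribution: P(Rh-) = 1/4.
Independent loci: 3/8 × 1/4 = 3/32.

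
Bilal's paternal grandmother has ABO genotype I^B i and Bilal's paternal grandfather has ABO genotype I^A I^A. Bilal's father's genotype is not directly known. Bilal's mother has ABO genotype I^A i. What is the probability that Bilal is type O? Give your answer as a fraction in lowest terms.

Bilal's father's ABO genotype from I^B i × I^A I^A: 1/2 I^A I^B, 1/2 I^A i.
Crossing each possibility with the mother I^A i and summing P(type O): 1/2·0 + 1/2·1/4 = 1/8.

1/8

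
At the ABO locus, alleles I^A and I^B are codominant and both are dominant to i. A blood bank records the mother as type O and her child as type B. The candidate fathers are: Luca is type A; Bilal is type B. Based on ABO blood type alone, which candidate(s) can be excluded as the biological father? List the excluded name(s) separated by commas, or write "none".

A candidate is excluded only if no genotype consistent with his phenotype could produce a type B child with a type O mother.
Luca (type A): no genotype consistent with that phenotype can produce a type-B child with a type-O mother.

Luca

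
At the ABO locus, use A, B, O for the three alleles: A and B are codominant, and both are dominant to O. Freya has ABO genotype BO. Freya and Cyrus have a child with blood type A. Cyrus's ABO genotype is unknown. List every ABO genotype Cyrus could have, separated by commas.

AA, AB, AO

For each candidate genotype of Cyrus, check whether crossing it with BO can produce every observed child phenotype.
  AA → possible child types {A, AB} ✓
  AB → possible child types {A, B, AB} ✓
  AO → possible child types {O, A, B, AB} ✓
  BB → possible child types {B} ✗
  BO → possible child types {O, B} ✗
  OO → possible child types {O, B} ✗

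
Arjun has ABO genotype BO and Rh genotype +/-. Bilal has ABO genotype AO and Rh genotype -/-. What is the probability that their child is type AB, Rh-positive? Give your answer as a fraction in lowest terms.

1/8

ABO cross BO × AO → offspring phenotypes: 1/4 O, 1/4 A, 1/4 B, 1/4 AB.
Rh cross +/- × -/- → 1/2 Rh+, 1/2 Rh-.
Independent loci: P(type AB, Rh-positive) = 1/4 × 1/2 = 1/8.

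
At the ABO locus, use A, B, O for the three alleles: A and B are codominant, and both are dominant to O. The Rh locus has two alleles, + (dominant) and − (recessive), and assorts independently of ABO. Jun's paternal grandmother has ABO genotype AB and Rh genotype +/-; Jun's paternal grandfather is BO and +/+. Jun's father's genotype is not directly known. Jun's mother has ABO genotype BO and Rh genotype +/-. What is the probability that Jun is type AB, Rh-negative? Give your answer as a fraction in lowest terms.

1/64

Jun's father's ABO genotype from AB × BO: 1/4 AB, 1/4 AO, 1/4 BB, 1/4 BO.
Crossing each possibility with the mother BO and summing P(type AB): 1/4·1/4 + 1/4·1/4 + 1/4·0 + 1/4·0 = 1/8.
Similarly for Rh via the father's Rh distribution: P(Rh-) = 1/8.
Independent loci: 1/8 × 1/8 = 1/64.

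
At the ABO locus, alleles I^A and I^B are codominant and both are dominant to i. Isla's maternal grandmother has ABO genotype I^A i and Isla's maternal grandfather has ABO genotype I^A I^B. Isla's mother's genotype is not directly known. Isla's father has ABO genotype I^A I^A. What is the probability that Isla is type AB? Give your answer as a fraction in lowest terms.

1/4

Isla's mother's ABO genotype from I^A i × I^A I^B: 1/4 I^A I^A, 1/4 I^A I^B, 1/4 I^A i, 1/4 I^B i.
Crossing each possibility with the father I^A I^A and summing P(type AB): 1/4·0 + 1/4·1/2 + 1/4·0 + 1/4·1/2 = 1/4.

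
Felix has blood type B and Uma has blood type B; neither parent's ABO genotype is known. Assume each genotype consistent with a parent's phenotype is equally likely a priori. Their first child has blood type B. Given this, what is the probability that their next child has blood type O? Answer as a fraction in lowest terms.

Possible genotypes: Felix ∈ {BB, BO}; Uma ∈ {BB, BO}.
Weight each parental genotype pair by prior × P(type-B child):
  BB × BB: posterior weight 4/15; P(next child type O) = 0.
  BB × BO: posterior weight 4/15; P(next child type O) = 0.
  BO × BB: posterior weight 4/15; P(next child type O) = 0.
  BO × BO: posterior weight 1/5; P(next child type O) = 1/4.
Weighted sum = 1/20.

1/20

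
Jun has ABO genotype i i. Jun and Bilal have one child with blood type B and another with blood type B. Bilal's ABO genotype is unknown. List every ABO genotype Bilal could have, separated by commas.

For each candidate genotype of Bilal, check whether crossing it with i i can produce every observed child phenotype.
  I^A I^A → possible child types {A} ✗
  I^A I^B → possible child types {A, B} ✓
  I^A i → possible child types {O, A} ✗
  I^B I^B → possible child types {B} ✓
  I^B i → possible child types {O, B} ✓
  i i → possible child types {O} ✗

I^A I^B, I^B I^B, I^B i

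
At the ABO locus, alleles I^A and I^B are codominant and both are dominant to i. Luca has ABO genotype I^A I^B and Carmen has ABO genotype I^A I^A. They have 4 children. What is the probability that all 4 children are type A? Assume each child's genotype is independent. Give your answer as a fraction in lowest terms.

ABO cross I^A I^B × I^A I^A → 1/2 A, 1/2 AB.
So P(type A) = 1/2 per child.
All 4 independent: (1/2)^4 = 1/16.

1/16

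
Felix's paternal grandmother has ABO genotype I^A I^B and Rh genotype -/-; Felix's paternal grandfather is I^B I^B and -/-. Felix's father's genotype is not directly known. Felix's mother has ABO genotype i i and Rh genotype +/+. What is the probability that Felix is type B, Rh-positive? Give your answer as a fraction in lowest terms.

3/4

Felix's father's ABO genotype from I^A I^B × I^B I^B: 1/2 I^A I^B, 1/2 I^B I^B.
Crossing each possibility with the mother i i and summing P(type B): 1/2·1/2 + 1/2·1 = 3/4.
Similarly for Rh via the father's Rh distribution: P(Rh+) = 1.
Independent loci: 3/4 × 1 = 3/4.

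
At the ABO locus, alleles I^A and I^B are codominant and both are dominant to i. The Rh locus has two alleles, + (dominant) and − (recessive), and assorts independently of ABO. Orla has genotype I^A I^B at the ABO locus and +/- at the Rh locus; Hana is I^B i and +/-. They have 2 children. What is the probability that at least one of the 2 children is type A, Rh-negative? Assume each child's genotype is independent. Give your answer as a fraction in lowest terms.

ABO cross I^A I^B × I^B i → 1/4 A, 1/2 B, 1/4 AB.
Rh cross +/- × +/- → 3/4 Rh+, 1/4 Rh-; so P(type A, Rh-negative) = 1/4 × 1/4 = 1/16 per child.
P(none) = (15/16)^2 = 225/256; P(at least one) = 1 − 225/256 = 31/256.

31/256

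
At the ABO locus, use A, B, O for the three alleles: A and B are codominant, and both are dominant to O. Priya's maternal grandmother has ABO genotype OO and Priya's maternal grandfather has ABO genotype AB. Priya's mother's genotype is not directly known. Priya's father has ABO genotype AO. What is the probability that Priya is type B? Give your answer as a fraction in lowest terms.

1/8

Priya's mother's ABO genotype from OO × AB: 1/2 AO, 1/2 BO.
Crossing each possibility with the father AO and summing P(type B): 1/2·0 + 1/2·1/4 = 1/8.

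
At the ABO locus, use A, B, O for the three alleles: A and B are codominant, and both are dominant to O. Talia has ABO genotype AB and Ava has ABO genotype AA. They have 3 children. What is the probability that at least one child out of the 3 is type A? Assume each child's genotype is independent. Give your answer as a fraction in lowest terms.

ABO cross AB × AA → 1/2 A, 1/2 AB.
So P(type A) = 1/2 per child.
P(none) = (1/2)^3 = 1/8; P(at least one) = 1 − 1/8 = 7/8.

7/8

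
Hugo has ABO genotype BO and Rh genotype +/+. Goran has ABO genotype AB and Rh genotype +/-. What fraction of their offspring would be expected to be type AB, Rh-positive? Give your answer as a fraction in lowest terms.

1/4

ABO cross BO × AB → offspring phenotypes: 1/4 A, 1/2 B, 1/4 AB.
Rh cross +/+ × +/- → 1 Rh+.
Independent loci: P(type AB, Rh-positive) = 1/4 × 1 = 1/4.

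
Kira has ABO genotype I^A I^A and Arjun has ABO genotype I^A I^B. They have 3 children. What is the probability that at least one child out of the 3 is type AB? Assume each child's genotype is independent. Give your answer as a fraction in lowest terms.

ABO cross I^A I^A × I^A I^B → 1/2 A, 1/2 AB.
So P(type AB) = 1/2 per child.
P(none) = (1/2)^3 = 1/8; P(at least one) = 1 − 1/8 = 7/8.

7/8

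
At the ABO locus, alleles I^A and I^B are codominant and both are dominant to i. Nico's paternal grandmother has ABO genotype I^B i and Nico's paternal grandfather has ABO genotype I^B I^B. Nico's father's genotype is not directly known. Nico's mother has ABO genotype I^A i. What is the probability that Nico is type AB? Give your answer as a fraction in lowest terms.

3/8

Nico's father's ABO genotype from I^B i × I^B I^B: 1/2 I^B I^B, 1/2 I^B i.
Crossing each possibility with the mother I^A i and summing P(type AB): 1/2·1/2 + 1/2·1/4 = 3/8.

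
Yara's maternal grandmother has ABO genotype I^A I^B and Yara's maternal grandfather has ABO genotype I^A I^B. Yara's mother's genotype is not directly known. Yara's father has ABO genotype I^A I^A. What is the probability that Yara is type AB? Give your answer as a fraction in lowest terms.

Yara's mother's ABO genotype from I^A I^B × I^A I^B: 1/4 I^A I^A, 1/2 I^A I^B, 1/4 I^B I^B.
Crossing each possibility with the father I^A I^A and summing P(type AB): 1/4·0 + 1/2·1/2 + 1/4·1 = 1/2.

1/2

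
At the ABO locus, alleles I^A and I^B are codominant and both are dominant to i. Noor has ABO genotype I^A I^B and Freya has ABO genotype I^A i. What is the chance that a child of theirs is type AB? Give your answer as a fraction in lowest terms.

1/4

ABO cross I^A I^B × I^A i → offspring phenotypes: 1/2 A, 1/4 B, 1/4 AB.
So P(type AB) = 1/4.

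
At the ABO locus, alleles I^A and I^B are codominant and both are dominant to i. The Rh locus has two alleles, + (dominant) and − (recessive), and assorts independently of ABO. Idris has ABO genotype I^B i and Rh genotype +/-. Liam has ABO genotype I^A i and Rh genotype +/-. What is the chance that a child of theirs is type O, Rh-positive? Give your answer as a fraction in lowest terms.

3/16

ABO cross I^B i × I^A i → offspring phenotypes: 1/4 O, 1/4 A, 1/4 B, 1/4 AB.
Rh cross +/- × +/- → 3/4 Rh+, 1/4 Rh-.
Independent loci: P(type O, Rh-positive) = 1/4 × 3/4 = 3/16.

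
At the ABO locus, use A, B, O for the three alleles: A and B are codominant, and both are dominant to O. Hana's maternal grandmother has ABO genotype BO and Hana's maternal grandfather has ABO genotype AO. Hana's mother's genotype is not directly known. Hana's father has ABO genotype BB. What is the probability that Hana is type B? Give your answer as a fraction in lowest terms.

Hana's mother's ABO genotype from BO × AO: 1/4 AB, 1/4 AO, 1/4 BO, 1/4 OO.
Crossing each possibility with the father BB and summing P(type B): 1/4·1/2 + 1/4·1/2 + 1/4·1 + 1/4·1 = 3/4.

3/4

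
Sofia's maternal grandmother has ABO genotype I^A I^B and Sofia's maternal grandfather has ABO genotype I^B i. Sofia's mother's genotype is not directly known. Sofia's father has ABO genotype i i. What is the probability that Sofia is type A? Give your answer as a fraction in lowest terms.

1/4

Sofia's mother's ABO genotype from I^A I^B × I^B i: 1/4 I^A I^B, 1/4 I^A i, 1/4 I^B I^B, 1/4 I^B i.
Crossing each possibility with the father i i and summing P(type A): 1/4·1/2 + 1/4·1/2 + 1/4·0 + 1/4·0 = 1/4.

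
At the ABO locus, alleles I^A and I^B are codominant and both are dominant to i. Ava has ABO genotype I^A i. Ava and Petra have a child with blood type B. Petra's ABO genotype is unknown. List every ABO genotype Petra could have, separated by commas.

I^A I^B, I^B I^B, I^B i

For each candidate genotype of Petra, check whether crossing it with I^A i can produce every observed child phenotype.
  I^A I^A → possible child types {A} ✗
  I^A I^B → possible child types {A, B, AB} ✓
  I^A i → possible child types {O, A} ✗
  I^B I^B → possible child types {B, AB} ✓
  I^B i → possible child types {O, A, B, AB} ✓
  i i → possible child types {O, A} ✗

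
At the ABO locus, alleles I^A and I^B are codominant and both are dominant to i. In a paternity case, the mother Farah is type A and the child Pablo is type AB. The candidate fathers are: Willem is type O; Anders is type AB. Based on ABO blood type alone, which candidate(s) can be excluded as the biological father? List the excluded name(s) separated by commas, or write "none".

Willem

A candidate is excluded only if no genotype consistent with his phenotype could produce a type AB child with a type A mother.
Willem (type O): no genotype consistent with that phenotype can produce a type-AB child with a type-A mother.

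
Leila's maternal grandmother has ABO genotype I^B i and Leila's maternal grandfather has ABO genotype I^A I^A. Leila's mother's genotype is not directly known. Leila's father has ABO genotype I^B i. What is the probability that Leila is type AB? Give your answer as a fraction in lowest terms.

1/4

Leila's mother's ABO genotype from I^B i × I^A I^A: 1/2 I^A I^B, 1/2 I^A i.
Crossing each possibility with the father I^B i and summing P(type AB): 1/2·1/4 + 1/2·1/4 = 1/4.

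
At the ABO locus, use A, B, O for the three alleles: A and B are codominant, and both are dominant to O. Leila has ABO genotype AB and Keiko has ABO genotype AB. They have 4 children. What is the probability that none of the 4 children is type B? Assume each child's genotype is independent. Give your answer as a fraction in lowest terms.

81/256

ABO cross AB × AB → 1/4 A, 1/4 B, 1/2 AB.
So P(type B) = 1/4 per child.
P(not type B) = 3/4 for one child; (3/4)^4 = 81/256.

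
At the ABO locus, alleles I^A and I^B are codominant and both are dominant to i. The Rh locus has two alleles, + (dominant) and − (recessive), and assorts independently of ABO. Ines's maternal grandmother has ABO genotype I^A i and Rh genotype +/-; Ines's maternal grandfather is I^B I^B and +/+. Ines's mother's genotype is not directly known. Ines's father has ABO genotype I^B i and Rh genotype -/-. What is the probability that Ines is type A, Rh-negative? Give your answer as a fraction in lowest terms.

Ines's mother's ABO genotype from I^A i × I^B I^B: 1/2 I^A I^B, 1/2 I^B i.
Crossing each possibility with the father I^B i and summing P(type A): 1/2·1/4 + 1/2·0 = 1/8.
Similarly for Rh via the mother's Rh distribution: P(Rh-) = 1/4.
Independent loci: 1/8 × 1/4 = 1/32.

1/32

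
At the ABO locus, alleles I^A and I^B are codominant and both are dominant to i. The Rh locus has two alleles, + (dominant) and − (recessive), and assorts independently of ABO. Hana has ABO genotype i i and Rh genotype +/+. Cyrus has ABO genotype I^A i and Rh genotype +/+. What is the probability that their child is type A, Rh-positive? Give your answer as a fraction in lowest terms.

1/2

ABO cross i i × I^A i → offspring phenotypes: 1/2 O, 1/2 A.
Rh cross +/+ × +/+ → 1 Rh+.
Independent loci: P(type A, Rh-positive) = 1/2 × 1 = 1/2.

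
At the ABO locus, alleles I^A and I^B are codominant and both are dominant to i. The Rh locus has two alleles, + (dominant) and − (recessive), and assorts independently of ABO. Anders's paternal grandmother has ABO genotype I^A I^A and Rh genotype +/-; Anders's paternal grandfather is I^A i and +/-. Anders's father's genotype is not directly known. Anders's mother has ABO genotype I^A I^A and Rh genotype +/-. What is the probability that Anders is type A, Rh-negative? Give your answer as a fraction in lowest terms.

1/4

Anders's father's ABO genotype from I^A I^A × I^A i: 1/2 I^A I^A, 1/2 I^A i.
Crossing each possibility with the mother I^A I^A and summing P(type A): 1/2·1 + 1/2·1 = 1.
Similarly for Rh via the father's Rh distribution: P(Rh-) = 1/4.
Independent loci: 1 × 1/4 = 1/4.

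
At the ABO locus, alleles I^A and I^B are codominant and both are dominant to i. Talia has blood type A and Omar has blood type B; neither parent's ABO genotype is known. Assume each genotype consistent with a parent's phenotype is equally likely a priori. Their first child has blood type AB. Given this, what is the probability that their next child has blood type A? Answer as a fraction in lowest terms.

Possible genotypes: Talia ∈ {I^A I^A, I^A i}; Omar ∈ {I^B I^B, I^B i}.
Weight each parental genotype pair by prior × P(type-AB child):
  I^A I^A × I^B I^B: posterior weight 4/9; P(next child type A) = 0.
  I^A I^A × I^B i: posterior weight 2/9; P(next child type A) = 1/2.
  I^A i × I^B I^B: posterior weight 2/9; P(next child type A) = 0.
  I^A i × I^B i: posterior weight 1/9; P(next child type A) = 1/4.
Weighted sum = 5/36.

5/36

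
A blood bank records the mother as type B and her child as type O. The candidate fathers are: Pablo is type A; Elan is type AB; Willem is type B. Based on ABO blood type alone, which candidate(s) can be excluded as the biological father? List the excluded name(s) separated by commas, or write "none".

A candidate is excluded only if no genotype consistent with his phenotype could produce a type O child with a type B mother.
Elan (type AB): no genotype consistent with that phenotype can produce a type-O child with a type-B mother.

Elan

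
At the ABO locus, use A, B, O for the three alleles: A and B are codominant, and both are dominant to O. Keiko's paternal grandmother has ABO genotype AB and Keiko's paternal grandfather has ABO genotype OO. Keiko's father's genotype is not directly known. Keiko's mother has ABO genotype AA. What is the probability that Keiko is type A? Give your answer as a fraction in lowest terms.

3/4

Keiko's father's ABO genotype from AB × OO: 1/2 AO, 1/2 BO.
Crossing each possibility with the mother AA and summing P(type A): 1/2·1 + 1/2·1/2 = 3/4.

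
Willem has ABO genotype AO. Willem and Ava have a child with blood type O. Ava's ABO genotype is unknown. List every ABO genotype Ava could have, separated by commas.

AO, BO, OO

For each candidate genotype of Ava, check whether crossing it with AO can produce every observed child phenotype.
  AA → possible child types {A} ✗
  AB → possible child types {A, B, AB} ✗
  AO → possible child types {O, A} ✓
  BB → possible child types {B, AB} ✗
  BO → possible child types {O, A, B, AB} ✓
  OO → possible child types {O, A} ✓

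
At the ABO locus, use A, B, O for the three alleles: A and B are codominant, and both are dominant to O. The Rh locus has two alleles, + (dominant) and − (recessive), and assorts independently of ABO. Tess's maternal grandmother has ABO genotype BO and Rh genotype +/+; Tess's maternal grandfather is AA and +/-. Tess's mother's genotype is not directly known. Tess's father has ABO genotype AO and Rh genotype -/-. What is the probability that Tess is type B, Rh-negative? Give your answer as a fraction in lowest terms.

1/32

Tess's mother's ABO genotype from BO × AA: 1/2 AB, 1/2 AO.
Crossing each possibility with the father AO and summing P(type B): 1/2·1/4 + 1/2·0 = 1/8.
Similarly for Rh via the mother's Rh distribution: P(Rh-) = 1/4.
Independent loci: 1/8 × 1/4 = 1/32.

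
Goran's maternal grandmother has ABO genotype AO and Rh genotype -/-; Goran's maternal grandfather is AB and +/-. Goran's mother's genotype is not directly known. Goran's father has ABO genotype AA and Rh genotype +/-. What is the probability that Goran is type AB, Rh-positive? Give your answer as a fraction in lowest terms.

Goran's mother's ABO genotype from AO × AB: 1/4 AA, 1/4 AB, 1/4 AO, 1/4 BO.
Crossing each possibility with the father AA and summing P(type AB): 1/4·0 + 1/4·1/2 + 1/4·0 + 1/4·1/2 = 1/4.
Similarly for Rh via the mother's Rh distribution: P(Rh+) = 5/8.
Independent loci: 1/4 × 5/8 = 5/32.

5/32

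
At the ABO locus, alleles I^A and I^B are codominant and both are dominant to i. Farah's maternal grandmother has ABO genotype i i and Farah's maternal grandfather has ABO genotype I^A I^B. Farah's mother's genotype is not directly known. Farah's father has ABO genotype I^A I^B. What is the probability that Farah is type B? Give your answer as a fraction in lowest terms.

Farah's mother's ABO genotype from i i × I^A I^B: 1/2 I^A i, 1/2 I^B i.
Crossing each possibility with the father I^A I^B and summing P(type B): 1/2·1/4 + 1/2·1/2 = 3/8.

3/8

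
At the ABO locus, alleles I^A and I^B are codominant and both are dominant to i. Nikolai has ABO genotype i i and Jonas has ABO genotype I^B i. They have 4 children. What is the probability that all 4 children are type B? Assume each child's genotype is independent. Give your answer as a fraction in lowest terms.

1/16

ABO cross i i × I^B i → 1/2 O, 1/2 B.
So P(type B) = 1/2 per child.
All 4 independent: (1/2)^4 = 1/16.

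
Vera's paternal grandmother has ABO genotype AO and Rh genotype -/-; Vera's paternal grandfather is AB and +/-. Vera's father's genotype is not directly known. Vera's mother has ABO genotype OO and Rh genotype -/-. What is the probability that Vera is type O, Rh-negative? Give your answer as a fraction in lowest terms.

3/16

Vera's father's ABO genotype from AO × AB: 1/4 AA, 1/4 AB, 1/4 AO, 1/4 BO.
Crossing each possibility with the mother OO and summing P(type O): 1/4·0 + 1/4·0 + 1/4·1/2 + 1/4·1/2 = 1/4.
Similarly for Rh via the father's Rh distribution: P(Rh-) = 3/4.
Independent loci: 1/4 × 3/4 = 3/16.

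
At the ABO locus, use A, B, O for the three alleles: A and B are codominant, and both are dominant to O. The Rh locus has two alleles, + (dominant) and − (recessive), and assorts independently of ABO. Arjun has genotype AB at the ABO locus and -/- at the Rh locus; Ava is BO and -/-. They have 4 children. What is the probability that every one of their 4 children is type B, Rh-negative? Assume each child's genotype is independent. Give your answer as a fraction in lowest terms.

1/16

ABO cross AB × BO → 1/4 A, 1/2 B, 1/4 AB.
Rh cross -/- × -/- → 1 Rh-; so P(type B, Rh-negative) = 1/2 × 1 = 1/2 per child.
All 4 independent: (1/2)^4 = 1/16.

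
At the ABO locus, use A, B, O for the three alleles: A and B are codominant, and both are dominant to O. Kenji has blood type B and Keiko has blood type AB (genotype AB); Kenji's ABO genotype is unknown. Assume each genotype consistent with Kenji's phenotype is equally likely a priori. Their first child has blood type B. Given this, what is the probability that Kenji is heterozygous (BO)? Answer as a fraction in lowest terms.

Possible genotypes: Kenji ∈ {BB, BO}; Keiko ∈ {AB}.
Weight each parental genotype pair by prior × P(type-B child):
  BB × AB: posterior weight 1/2.
  BO × AB: posterior weight 1/2.
Sum the posterior weight over pairs where Kenji is BO: 1/2.

1/2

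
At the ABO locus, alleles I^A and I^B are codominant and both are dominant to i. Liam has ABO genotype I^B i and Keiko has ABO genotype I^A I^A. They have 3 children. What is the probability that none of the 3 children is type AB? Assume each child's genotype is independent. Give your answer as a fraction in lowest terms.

ABO cross I^B i × I^A I^A → 1/2 A, 1/2 AB.
So P(type AB) = 1/2 per child.
P(not type AB) = 1/2 for one child; (1/2)^3 = 1/8.

1/8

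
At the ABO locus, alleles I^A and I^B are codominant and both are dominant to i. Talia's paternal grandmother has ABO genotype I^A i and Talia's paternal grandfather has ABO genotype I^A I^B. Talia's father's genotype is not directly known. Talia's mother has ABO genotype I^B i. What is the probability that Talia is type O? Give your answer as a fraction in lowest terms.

1/8

Talia's father's ABO genotype from I^A i × I^A I^B: 1/4 I^A I^A, 1/4 I^A I^B, 1/4 I^A i, 1/4 I^B i.
Crossing each possibility with the mother I^B i and summing P(type O): 1/4·0 + 1/4·0 + 1/4·1/4 + 1/4·1/4 = 1/8.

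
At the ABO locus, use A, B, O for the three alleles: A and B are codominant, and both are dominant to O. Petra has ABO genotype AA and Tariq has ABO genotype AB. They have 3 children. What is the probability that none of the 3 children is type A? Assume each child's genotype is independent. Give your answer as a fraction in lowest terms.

1/8

ABO cross AA × AB → 1/2 A, 1/2 AB.
So P(type A) = 1/2 per child.
P(not type A) = 1/2 for one child; (1/2)^3 = 1/8.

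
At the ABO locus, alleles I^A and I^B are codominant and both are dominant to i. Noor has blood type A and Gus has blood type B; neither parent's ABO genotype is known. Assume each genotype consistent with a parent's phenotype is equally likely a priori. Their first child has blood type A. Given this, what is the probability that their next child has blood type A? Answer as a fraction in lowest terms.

5/12

Possible genotypes: Noor ∈ {I^A I^A, I^A i}; Gus ∈ {I^B I^B, I^B i}.
Weight each parental genotype pair by prior × P(type-A child):
  I^A I^A × I^B i: posterior weight 2/3; P(next child type A) = 1/2.
  I^A i × I^B i: posterior weight 1/3; P(next child type A) = 1/4.
Weighted sum = 5/12.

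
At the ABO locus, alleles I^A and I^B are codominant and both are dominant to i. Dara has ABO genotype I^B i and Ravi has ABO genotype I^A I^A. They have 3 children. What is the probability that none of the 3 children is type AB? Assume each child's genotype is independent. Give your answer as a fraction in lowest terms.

ABO cross I^B i × I^A I^A → 1/2 A, 1/2 AB.
So P(type AB) = 1/2 per child.
P(not type AB) = 1/2 for one child; (1/2)^3 = 1/8.

1/8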